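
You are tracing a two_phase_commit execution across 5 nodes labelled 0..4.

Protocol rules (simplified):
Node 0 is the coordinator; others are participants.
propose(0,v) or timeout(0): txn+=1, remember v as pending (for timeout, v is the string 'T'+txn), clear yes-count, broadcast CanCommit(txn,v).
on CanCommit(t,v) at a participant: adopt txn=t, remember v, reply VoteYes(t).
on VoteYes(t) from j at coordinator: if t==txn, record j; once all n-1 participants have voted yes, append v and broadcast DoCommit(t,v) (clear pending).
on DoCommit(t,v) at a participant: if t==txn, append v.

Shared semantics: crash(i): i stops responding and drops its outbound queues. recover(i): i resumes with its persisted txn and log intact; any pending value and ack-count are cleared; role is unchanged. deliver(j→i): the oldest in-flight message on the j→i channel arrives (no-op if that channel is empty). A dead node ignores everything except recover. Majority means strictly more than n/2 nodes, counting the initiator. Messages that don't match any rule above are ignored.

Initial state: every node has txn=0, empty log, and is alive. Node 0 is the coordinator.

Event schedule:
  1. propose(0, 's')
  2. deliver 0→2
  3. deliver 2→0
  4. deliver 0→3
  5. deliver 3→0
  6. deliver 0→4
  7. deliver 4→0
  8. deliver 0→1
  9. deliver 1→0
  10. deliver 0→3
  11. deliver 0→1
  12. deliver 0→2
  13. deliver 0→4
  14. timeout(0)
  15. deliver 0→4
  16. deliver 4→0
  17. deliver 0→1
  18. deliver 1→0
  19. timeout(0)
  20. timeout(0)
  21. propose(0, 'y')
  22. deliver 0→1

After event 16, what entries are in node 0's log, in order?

s

step 1 propose(0,'s'): 0={coor,t=1,log=-}
step 2 deliver 0→2: 2={part,t=1,log=-}
step 3 deliver 2→0: —
step 4 deliver 0→3: 3={part,t=1,log=-}
step 5 deliver 3→0: —
step 6 deliver 0→4: 4={part,t=1,log=-}
step 7 deliver 4→0: —
step 8 deliver 0→1: 1={part,t=1,log=-}
step 9 deliver 1→0: 0={coor,t=1,log=s}
step 10 deliver 0→3: 3={part,t=1,log=s}
step 11 deliver 0→1: 1={part,t=1,log=s}
step 12 deliver 0→2: 2={part,t=1,log=s}
step 13 deliver 0→4: 4={part,t=1,log=s}
step 14 timeout(0): 0={coor,t=2,log=s}
step 15 deliver 0→4: 4={part,t=2,log=s}
step 16 deliver 4→0: —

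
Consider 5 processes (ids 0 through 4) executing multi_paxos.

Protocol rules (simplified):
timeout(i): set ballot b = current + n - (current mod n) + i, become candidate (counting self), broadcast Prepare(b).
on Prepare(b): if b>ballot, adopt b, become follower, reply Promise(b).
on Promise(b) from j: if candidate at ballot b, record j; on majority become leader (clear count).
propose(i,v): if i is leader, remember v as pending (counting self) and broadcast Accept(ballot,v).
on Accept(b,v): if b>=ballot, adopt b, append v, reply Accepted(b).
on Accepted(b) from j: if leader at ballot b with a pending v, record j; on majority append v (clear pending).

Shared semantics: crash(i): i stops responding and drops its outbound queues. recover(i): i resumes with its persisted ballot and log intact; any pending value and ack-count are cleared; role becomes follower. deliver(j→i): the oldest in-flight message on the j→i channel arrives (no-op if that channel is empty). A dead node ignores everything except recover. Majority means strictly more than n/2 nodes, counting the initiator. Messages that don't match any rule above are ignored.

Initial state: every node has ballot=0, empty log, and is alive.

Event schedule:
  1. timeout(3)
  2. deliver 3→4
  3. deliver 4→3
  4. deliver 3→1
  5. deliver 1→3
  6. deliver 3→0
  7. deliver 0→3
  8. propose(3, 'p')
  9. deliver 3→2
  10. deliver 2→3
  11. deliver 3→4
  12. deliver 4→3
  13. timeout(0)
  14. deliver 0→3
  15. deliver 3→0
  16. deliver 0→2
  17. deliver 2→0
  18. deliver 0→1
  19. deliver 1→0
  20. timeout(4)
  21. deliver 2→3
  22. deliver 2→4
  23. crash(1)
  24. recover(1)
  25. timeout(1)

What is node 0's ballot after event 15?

10

after 1 — timeout(3): n3:cand/b8/[-]
after 2 — deliver 3→4: n4:foll/b8/[-]
after 3 — deliver 4→3: ·
after 4 — deliver 3→1: n1:foll/b8/[-]
after 5 — deliver 1→3: n3:lead/b8/[-]
after 6 — deliver 3→0: n0:foll/b8/[-]
after 7 — deliver 0→3: ·
after 8 — propose(3,'p'): ·
after 9 — deliver 3→2: n2:foll/b8/[-]
after 10 — deliver 2→3: ·
after 11 — deliver 3→4: n4:foll/b8/[p]
after 12 — deliver 4→3: ·
after 13 — timeout(0): n0:cand/b10/[-]
after 14 — deliver 0→3: n3:foll/b10/[-]
after 15 — deliver 3→0: ·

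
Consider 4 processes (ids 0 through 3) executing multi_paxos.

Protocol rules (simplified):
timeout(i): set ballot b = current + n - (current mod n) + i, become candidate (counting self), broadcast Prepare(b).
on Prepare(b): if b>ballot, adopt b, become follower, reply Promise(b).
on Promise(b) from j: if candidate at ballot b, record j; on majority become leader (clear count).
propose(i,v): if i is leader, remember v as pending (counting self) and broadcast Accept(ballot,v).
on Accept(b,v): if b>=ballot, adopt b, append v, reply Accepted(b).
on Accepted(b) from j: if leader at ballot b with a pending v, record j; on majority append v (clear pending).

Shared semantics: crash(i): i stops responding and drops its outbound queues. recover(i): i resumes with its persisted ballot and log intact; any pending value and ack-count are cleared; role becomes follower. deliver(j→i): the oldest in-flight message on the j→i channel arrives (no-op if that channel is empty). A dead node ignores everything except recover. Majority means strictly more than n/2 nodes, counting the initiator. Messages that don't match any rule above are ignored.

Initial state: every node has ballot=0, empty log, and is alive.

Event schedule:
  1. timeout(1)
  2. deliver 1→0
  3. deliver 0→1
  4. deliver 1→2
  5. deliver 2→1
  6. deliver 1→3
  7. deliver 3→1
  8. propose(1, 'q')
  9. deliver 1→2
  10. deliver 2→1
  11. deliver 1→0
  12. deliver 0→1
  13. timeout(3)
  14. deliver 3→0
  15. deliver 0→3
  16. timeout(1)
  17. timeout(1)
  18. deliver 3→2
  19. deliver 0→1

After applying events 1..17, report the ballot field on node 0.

step 1 timeout(1): 1={cand,b=5,log=-}
step 2 deliver 1→0: 0={foll,b=5,log=-}
step 3 deliver 0→1: —
step 4 deliver 1→2: 2={foll,b=5,log=-}
step 5 deliver 2→1: 1={lead,b=5,log=-}
step 6 deliver 1→3: 3={foll,b=5,log=-}
step 7 deliver 3→1: —
step 8 propose(1,'q'): —
step 9 deliver 1→2: 2={foll,b=5,log=q}
step 10 deliver 2→1: —
step 11 deliver 1→0: 0={foll,b=5,log=q}
step 12 deliver 0→1: 1={lead,b=5,log=q}
step 13 timeout(3): 3={cand,b=11,log=-}
step 14 deliver 3→0: 0={foll,b=11,log=q}
step 15 deliver 0→3: —
step 16 timeout(1): 1={cand,b=9,log=q}
step 17 timeout(1): 1={cand,b=13,log=q}

11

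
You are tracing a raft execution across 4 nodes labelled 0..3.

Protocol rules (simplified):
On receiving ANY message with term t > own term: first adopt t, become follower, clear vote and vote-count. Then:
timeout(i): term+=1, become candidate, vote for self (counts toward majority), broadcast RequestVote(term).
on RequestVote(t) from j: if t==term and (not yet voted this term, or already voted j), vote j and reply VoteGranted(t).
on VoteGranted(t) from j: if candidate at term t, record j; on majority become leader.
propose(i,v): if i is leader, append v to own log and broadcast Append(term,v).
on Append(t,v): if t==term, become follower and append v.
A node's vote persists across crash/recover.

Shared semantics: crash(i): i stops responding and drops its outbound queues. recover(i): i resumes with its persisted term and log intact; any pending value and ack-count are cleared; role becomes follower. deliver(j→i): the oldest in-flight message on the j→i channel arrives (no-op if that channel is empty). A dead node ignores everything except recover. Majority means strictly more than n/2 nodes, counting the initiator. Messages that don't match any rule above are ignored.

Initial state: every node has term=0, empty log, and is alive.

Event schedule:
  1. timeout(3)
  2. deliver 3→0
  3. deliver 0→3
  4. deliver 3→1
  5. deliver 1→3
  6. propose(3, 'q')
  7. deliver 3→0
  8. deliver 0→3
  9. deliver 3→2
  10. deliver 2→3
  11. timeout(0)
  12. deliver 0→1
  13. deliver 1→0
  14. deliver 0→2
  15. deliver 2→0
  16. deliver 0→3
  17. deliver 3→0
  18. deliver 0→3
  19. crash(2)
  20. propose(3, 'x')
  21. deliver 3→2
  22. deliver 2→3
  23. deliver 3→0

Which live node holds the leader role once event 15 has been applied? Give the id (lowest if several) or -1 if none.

0

1. timeout(3):  <3:cand t1 ->
2. deliver 3→0:  <0:foll t1 ->
3. deliver 0→3:  nop
4. deliver 3→1:  <1:foll t1 ->
5. deliver 1→3:  <3:lead t1 ->
6. propose(3,'q'):  <3:lead t1 q>
7. deliver 3→0:  <0:foll t1 q>
8. deliver 0→3:  nop
9. deliver 3→2:  <2:foll t1 ->
10. deliver 2→3:  nop
11. timeout(0):  <0:cand t2 q>
12. deliver 0→1:  <1:foll t2 ->
13. deliver 1→0:  nop
14. deliver 0→2:  <2:foll t2 ->
15. deliver 2→0:  <0:lead t2 q>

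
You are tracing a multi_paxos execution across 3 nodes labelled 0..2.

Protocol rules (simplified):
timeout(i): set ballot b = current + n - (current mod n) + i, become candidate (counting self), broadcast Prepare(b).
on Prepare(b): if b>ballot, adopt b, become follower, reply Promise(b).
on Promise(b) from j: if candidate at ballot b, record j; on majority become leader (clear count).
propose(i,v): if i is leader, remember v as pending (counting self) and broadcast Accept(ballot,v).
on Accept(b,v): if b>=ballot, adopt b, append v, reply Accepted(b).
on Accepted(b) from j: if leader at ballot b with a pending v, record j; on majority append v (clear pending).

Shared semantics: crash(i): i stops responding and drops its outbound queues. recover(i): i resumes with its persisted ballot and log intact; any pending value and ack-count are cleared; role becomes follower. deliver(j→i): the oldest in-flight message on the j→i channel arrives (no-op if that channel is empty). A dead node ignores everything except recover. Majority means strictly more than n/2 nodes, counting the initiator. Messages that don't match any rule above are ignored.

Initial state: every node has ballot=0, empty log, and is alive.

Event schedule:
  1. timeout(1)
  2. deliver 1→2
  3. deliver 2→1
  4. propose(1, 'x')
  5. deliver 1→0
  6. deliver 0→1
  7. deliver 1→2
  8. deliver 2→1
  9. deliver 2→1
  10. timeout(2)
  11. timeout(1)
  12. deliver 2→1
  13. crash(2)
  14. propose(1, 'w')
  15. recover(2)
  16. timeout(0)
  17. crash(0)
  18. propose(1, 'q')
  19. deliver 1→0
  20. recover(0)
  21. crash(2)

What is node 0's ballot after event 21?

6

step 1 timeout(1): 1={cand,b=4,log=-}
step 2 deliver 1→2: 2={foll,b=4,log=-}
step 3 deliver 2→1: 1={lead,b=4,log=-}
step 4 propose(1,'x'): —
step 5 deliver 1→0: 0={foll,b=4,log=-}
step 6 deliver 0→1: —
step 7 deliver 1→2: 2={foll,b=4,log=x}
step 8 deliver 2→1: 1={lead,b=4,log=x}
step 9 deliver 2→1: —
step 10 timeout(2): 2={cand,b=8,log=x}
step 11 timeout(1): 1={cand,b=7,log=x}
step 12 deliver 2→1: 1={foll,b=8,log=x}
step 13 crash(2): 2={✗cand,b=8,log=x}
step 14 propose(1,'w'): —
step 15 recover(2): 2={foll,b=8,log=x}
step 16 timeout(0): 0={cand,b=6,log=-}
step 17 crash(0): 0={✗cand,b=6,log=-}
step 18 propose(1,'q'): —
step 19 deliver 1→0: —
step 20 recover(0): 0={foll,b=6,log=-}
step 21 crash(2): 2={✗foll,b=8,log=x}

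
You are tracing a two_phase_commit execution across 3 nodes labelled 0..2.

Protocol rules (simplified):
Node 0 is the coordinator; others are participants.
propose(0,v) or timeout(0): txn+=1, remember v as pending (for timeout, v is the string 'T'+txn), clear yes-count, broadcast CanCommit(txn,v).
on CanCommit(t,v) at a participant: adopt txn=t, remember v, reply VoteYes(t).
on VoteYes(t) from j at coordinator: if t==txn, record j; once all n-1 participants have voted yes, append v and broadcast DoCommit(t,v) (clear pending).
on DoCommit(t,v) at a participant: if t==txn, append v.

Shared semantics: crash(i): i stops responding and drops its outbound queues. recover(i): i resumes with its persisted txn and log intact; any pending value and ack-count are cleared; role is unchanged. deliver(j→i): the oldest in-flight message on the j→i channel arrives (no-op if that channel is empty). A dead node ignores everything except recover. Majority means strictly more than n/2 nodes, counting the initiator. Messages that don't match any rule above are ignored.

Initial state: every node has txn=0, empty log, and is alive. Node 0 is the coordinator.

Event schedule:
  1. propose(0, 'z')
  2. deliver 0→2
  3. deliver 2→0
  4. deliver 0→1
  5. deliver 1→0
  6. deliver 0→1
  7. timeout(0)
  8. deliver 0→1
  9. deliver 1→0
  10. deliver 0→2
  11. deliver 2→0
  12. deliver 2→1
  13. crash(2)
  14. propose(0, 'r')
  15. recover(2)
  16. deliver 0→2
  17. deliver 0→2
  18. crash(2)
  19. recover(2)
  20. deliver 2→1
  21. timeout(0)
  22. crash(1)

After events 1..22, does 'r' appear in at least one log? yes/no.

e1 propose(0,'z'): 0[coor,t=1,-]
e2 deliver 0→2: 2[part,t=1,-]
e3 deliver 2→0: ·
e4 deliver 0→1: 1[part,t=1,-]
e5 deliver 1→0: 0[coor,t=1,z]
e6 deliver 0→1: 1[part,t=1,z]
e7 timeout(0): 0[coor,t=2,z]
e8 deliver 0→1: 1[part,t=2,z]
e9 deliver 1→0: ·
e10 deliver 0→2: 2[part,t=1,z]
e11 deliver 2→0: ·
e12 deliver 2→1: ·
e13 crash(2): 2[✗part,t=1,z]
e14 propose(0,'r'): 0[coor,t=3,z]
e15 recover(2): 2[part,t=1,z]
e16 deliver 0→2: 2[part,t=2,z]
e17 deliver 0→2: 2[part,t=3,z]
e18 crash(2): 2[✗part,t=3,z]
e19 recover(2): 2[part,t=3,z]
e20 deliver 2→1: ·
e21 timeout(0): 0[coor,t=4,z]
e22 crash(1): 1[✗part,t=2,z]

no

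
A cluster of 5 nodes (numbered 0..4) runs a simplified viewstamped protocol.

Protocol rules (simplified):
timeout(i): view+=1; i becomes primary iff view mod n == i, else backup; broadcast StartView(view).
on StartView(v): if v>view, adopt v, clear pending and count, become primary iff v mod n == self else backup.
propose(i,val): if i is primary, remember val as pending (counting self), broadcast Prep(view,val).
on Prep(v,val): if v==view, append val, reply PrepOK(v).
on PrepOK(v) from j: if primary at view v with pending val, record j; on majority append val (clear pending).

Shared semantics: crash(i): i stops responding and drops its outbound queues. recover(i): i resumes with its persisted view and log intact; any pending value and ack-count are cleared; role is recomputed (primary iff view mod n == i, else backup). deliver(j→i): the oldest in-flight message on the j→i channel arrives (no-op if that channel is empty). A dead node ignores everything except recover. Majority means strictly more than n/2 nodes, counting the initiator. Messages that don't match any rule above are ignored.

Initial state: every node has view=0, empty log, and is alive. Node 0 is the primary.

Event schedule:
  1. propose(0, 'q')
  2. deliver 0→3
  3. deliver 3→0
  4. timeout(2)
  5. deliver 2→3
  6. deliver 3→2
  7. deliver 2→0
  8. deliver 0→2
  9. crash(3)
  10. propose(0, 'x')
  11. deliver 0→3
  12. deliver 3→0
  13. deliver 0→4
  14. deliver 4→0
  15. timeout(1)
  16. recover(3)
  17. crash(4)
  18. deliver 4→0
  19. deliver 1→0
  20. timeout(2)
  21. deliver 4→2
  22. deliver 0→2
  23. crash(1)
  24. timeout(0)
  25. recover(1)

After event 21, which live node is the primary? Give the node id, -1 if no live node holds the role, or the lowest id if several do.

1

step 1 propose(0,'q'): —
step 2 deliver 0→3: 3={back,v=0,log=q}
step 3 deliver 3→0: —
step 4 timeout(2): 2={back,v=1,log=-}
step 5 deliver 2→3: 3={back,v=1,log=q}
step 6 deliver 3→2: —
step 7 deliver 2→0: 0={back,v=1,log=-}
step 8 deliver 0→2: —
step 9 crash(3): 3={✗back,v=1,log=q}
step 10 propose(0,'x'): —
step 11 deliver 0→3: —
step 12 deliver 3→0: —
step 13 deliver 0→4: 4={back,v=0,log=q}
step 14 deliver 4→0: —
step 15 timeout(1): 1={prim,v=1,log=-}
step 16 recover(3): 3={back,v=1,log=q}
step 17 crash(4): 4={✗back,v=0,log=q}
step 18 deliver 4→0: —
step 19 deliver 1→0: —
step 20 timeout(2): 2={prim,v=2,log=-}
step 21 deliver 4→2: —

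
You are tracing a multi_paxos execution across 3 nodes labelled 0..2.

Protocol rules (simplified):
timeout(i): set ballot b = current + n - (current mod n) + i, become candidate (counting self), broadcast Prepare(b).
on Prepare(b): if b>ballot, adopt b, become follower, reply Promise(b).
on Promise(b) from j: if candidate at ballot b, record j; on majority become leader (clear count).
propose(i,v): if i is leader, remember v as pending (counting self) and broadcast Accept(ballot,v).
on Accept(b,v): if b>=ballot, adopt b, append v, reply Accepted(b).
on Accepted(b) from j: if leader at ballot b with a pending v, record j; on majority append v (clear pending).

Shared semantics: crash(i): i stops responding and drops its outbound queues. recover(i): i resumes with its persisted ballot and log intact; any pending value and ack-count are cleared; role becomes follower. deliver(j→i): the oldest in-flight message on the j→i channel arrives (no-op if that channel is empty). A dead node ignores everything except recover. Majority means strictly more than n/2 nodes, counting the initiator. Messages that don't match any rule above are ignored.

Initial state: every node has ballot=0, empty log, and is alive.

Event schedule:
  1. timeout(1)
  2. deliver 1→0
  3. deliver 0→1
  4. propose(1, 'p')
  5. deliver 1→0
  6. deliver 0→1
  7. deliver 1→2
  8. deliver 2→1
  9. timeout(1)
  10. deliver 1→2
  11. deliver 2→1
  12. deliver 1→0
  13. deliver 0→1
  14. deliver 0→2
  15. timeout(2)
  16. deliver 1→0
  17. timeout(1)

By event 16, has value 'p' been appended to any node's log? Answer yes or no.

after 1 — timeout(1): n1:cand/b4/[-]
after 2 — deliver 1→0: n0:foll/b4/[-]
after 3 — deliver 0→1: n1:lead/b4/[-]
after 4 — propose(1,'p'): ·
after 5 — deliver 1→0: n0:foll/b4/[p]
after 6 — deliver 0→1: n1:lead/b4/[p]
after 7 — deliver 1→2: n2:foll/b4/[-]
after 8 — deliver 2→1: ·
after 9 — timeout(1): n1:cand/b7/[p]
after 10 — deliver 1→2: n2:foll/b4/[p]
after 11 — deliver 2→1: ·
after 12 — deliver 1→0: n0:foll/b7/[p]
after 13 — deliver 0→1: n1:lead/b7/[p]
after 14 — deliver 0→2: ·
after 15 — timeout(2): n2:cand/b8/[p]
after 16 — deliver 1→0: ·

yes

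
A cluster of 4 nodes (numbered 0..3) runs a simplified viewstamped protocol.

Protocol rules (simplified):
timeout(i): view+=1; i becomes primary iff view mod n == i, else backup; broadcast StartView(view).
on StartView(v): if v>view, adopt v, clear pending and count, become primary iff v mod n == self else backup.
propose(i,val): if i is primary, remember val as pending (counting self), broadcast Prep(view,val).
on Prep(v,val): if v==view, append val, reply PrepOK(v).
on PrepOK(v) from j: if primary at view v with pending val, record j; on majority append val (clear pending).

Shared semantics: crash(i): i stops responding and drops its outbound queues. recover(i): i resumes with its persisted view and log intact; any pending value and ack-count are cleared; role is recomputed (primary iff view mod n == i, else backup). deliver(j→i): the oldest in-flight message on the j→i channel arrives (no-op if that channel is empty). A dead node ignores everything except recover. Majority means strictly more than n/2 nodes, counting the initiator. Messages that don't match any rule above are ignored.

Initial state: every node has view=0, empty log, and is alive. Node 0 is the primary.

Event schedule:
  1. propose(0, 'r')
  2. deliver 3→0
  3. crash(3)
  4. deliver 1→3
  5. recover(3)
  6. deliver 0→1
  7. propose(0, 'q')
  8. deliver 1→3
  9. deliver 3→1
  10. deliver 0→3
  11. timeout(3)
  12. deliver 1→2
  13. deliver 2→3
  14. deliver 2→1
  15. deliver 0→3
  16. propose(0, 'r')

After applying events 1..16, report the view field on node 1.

1. propose(0,'r'):  nop
2. deliver 3→0:  nop
3. crash(3):  <3:✗back v0 ->
4. deliver 1→3:  nop
5. recover(3):  <3:back v0 ->
6. deliver 0→1:  <1:back v0 r>
7. propose(0,'q'):  nop
8. deliver 1→3:  nop
9. deliver 3→1:  nop
10. deliver 0→3:  <3:back v0 r>
11. timeout(3):  <3:back v1 r>
12. deliver 1→2:  nop
13. deliver 2→3:  nop
14. deliver 2→1:  nop
15. deliver 0→3:  nop
16. propose(0,'r'):  nop

0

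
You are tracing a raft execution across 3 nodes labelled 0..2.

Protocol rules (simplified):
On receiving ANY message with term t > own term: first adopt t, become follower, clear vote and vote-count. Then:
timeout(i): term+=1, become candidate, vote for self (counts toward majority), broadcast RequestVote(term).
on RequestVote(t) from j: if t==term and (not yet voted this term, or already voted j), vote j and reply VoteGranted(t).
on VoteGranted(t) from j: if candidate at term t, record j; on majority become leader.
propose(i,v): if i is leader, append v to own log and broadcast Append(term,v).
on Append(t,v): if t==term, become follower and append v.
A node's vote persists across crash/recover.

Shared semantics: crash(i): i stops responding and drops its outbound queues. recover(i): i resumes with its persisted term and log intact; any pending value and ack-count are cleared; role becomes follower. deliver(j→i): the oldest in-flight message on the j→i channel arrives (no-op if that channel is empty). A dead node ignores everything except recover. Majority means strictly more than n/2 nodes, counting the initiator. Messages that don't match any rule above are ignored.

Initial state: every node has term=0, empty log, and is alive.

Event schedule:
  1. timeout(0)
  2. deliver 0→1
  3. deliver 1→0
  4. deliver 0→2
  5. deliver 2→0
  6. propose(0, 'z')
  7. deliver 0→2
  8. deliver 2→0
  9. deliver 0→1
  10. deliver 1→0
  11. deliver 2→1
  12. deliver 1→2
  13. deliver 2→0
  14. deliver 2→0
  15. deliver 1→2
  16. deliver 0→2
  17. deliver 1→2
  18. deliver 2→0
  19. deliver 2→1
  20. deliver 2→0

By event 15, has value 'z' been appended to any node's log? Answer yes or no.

yes

step 1 timeout(0): 0={cand,t=1,log=-}
step 2 deliver 0→1: 1={foll,t=1,log=-}
step 3 deliver 1→0: 0={lead,t=1,log=-}
step 4 deliver 0→2: 2={foll,t=1,log=-}
step 5 deliver 2→0: —
step 6 propose(0,'z'): 0={lead,t=1,log=z}
step 7 deliver 0→2: 2={foll,t=1,log=z}
step 8 deliver 2→0: —
step 9 deliver 0→1: 1={foll,t=1,log=z}
step 10 deliver 1→0: —
step 11 deliver 2→1: —
step 12 deliver 1→2: —
step 13 deliver 2→0: —
step 14 deliver 2→0: —
step 15 deliver 1→2: —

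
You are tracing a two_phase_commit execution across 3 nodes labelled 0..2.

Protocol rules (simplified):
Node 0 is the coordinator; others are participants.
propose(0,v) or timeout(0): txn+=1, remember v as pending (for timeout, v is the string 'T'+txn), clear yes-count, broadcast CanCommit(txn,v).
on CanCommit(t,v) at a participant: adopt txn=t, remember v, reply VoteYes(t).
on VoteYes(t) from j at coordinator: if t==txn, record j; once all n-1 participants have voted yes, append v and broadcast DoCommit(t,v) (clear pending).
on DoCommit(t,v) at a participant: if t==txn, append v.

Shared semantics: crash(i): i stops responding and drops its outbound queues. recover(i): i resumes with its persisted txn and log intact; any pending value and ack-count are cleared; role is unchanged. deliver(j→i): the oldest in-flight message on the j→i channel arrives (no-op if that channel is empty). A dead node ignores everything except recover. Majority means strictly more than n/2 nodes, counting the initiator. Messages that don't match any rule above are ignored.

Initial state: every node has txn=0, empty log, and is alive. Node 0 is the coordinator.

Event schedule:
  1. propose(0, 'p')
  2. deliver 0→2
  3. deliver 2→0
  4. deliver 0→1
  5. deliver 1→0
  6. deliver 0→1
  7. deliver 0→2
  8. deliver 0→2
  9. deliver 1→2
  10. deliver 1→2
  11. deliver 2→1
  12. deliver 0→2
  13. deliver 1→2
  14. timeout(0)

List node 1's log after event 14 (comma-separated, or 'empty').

p

[1] propose(0,'p') → N0(coor t1 [-])
[2] deliver 0→2 → N2(part t1 [-])
[3] deliver 2→0 → ∅
[4] deliver 0→1 → N1(part t1 [-])
[5] deliver 1→0 → N0(coor t1 [p])
[6] deliver 0→1 → N1(part t1 [p])
[7] deliver 0→2 → N2(part t1 [p])
[8] deliver 0→2 → ∅
[9] deliver 1→2 → ∅
[10] deliver 1→2 → ∅
[11] deliver 2→1 → ∅
[12] deliver 0→2 → ∅
[13] deliver 1→2 → ∅
[14] timeout(0) → N0(coor t2 [p])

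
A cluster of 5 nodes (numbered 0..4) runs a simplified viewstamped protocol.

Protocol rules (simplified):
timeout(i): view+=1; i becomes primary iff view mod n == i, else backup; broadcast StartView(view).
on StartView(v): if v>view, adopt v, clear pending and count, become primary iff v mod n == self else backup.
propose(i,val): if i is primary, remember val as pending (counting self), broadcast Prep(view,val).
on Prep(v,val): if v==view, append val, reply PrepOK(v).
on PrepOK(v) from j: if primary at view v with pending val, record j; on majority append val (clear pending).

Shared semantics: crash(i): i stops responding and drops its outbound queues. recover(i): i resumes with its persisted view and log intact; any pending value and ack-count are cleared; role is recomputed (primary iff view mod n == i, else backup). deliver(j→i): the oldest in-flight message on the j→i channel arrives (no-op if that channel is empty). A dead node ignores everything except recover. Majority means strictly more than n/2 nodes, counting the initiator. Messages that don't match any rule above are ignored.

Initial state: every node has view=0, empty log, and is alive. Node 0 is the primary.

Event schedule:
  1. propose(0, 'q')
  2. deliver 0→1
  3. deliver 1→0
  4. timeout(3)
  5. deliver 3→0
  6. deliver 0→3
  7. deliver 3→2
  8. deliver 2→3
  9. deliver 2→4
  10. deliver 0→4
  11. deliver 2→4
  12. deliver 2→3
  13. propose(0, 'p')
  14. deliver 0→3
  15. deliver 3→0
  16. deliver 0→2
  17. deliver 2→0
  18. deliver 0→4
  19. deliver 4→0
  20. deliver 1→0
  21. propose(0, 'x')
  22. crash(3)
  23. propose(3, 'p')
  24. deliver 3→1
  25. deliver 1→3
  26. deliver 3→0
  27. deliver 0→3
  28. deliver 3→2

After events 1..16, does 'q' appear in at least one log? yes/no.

yes

[1] propose(0,'q') → ∅
[2] deliver 0→1 → N1(back v0 [q])
[3] deliver 1→0 → ∅
[4] timeout(3) → N3(back v1 [-])
[5] deliver 3→0 → N0(back v1 [-])
[6] deliver 0→3 → ∅
[7] deliver 3→2 → N2(back v1 [-])
[8] deliver 2→3 → ∅
[9] deliver 2→4 → ∅
[10] deliver 0→4 → N4(back v0 [q])
[11] deliver 2→4 → ∅
[12] deliver 2→3 → ∅
[13] propose(0,'p') → ∅
[14] deliver 0→3 → ∅
[15] deliver 3→0 → ∅
[16] deliver 0→2 → ∅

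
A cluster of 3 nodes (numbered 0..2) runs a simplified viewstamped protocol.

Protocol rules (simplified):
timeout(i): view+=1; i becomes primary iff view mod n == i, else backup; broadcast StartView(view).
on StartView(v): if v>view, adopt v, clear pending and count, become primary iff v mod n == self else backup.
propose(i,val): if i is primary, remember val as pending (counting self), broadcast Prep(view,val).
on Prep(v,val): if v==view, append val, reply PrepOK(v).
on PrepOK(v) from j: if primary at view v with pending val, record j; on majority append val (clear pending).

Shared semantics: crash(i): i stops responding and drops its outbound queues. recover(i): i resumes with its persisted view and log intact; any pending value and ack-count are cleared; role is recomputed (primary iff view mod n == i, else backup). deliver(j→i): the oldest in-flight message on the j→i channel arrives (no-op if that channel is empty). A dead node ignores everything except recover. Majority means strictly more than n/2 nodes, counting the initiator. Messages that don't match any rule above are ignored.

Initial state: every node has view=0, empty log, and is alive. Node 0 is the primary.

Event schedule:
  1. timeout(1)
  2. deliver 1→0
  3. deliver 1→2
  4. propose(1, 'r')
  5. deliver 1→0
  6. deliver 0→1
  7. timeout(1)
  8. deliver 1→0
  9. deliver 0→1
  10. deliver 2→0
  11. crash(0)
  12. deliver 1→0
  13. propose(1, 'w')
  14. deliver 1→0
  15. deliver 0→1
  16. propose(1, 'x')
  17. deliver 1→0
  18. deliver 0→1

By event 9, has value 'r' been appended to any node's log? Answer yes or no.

yes

[1] timeout(1) → N1(prim v1 [-])
[2] deliver 1→0 → N0(back v1 [-])
[3] deliver 1→2 → N2(back v1 [-])
[4] propose(1,'r') → ∅
[5] deliver 1→0 → N0(back v1 [r])
[6] deliver 0→1 → N1(prim v1 [r])
[7] timeout(1) → N1(back v2 [r])
[8] deliver 1→0 → N0(back v2 [r])
[9] deliver 0→1 → ∅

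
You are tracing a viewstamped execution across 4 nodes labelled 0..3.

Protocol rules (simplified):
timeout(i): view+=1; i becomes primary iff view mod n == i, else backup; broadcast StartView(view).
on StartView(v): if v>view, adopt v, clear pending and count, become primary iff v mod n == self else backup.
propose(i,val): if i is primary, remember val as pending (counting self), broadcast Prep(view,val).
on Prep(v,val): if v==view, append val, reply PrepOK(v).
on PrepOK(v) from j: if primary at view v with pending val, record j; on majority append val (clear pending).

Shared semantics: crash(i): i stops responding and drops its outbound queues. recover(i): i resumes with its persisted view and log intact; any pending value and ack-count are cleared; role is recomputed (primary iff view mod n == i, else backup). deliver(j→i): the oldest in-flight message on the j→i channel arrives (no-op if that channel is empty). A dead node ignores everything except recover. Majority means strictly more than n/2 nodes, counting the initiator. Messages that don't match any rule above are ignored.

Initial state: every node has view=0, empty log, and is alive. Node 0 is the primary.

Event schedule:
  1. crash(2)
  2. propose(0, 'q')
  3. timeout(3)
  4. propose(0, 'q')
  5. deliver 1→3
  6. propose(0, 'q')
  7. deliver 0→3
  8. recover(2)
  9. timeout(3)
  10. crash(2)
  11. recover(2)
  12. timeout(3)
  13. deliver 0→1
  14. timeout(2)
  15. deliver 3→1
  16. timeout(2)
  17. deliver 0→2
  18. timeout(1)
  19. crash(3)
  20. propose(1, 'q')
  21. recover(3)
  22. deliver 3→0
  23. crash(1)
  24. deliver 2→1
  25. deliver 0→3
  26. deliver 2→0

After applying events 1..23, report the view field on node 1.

[1] crash(2) → N2(✗back v0 [-])
[2] propose(0,'q') → ∅
[3] timeout(3) → N3(back v1 [-])
[4] propose(0,'q') → ∅
[5] deliver 1→3 → ∅
[6] propose(0,'q') → ∅
[7] deliver 0→3 → ∅
[8] recover(2) → N2(back v0 [-])
[9] timeout(3) → N3(back v2 [-])
[10] crash(2) → N2(✗back v0 [-])
[11] recover(2) → N2(back v0 [-])
[12] timeout(3) → N3(prim v3 [-])
[13] deliver 0→1 → N1(back v0 [q])
[14] timeout(2) → N2(back v1 [-])
[15] deliver 3→1 → N1(prim v1 [q])
[16] timeout(2) → N2(prim v2 [-])
[17] deliver 0→2 → ∅
[18] timeout(1) → N1(back v2 [q])
[19] crash(3) → N3(✗prim v3 [-])
[20] propose(1,'q') → ∅
[21] recover(3) → N3(prim v3 [-])
[22] deliver 3→0 → ∅
[23] crash(1) → N1(✗back v2 [q])

2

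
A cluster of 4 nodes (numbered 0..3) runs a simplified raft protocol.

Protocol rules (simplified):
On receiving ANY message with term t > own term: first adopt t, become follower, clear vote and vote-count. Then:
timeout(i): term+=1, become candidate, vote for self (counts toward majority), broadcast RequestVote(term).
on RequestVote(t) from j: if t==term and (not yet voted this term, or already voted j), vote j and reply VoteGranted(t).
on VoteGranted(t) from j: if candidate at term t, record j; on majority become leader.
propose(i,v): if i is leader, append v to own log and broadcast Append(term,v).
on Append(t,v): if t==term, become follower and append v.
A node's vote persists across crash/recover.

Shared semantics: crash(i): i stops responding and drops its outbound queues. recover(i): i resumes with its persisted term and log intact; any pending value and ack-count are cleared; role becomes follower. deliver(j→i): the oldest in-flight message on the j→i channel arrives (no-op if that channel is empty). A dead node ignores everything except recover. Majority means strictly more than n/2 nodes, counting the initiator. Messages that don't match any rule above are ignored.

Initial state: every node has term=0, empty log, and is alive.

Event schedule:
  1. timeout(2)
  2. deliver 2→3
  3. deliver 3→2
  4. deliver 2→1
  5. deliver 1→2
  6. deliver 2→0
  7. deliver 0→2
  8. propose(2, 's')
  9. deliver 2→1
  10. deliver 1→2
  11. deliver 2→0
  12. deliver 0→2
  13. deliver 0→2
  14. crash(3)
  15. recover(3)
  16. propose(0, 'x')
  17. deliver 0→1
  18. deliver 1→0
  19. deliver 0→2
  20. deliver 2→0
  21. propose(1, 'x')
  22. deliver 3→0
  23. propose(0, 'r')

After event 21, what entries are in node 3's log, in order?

empty

step 1 timeout(2): 2={cand,t=1,log=-}
step 2 deliver 2→3: 3={foll,t=1,log=-}
step 3 deliver 3→2: —
step 4 deliver 2→1: 1={foll,t=1,log=-}
step 5 deliver 1→2: 2={lead,t=1,log=-}
step 6 deliver 2→0: 0={foll,t=1,log=-}
step 7 deliver 0→2: —
step 8 propose(2,'s'): 2={lead,t=1,log=s}
step 9 deliver 2→1: 1={foll,t=1,log=s}
step 10 deliver 1→2: —
step 11 deliver 2→0: 0={foll,t=1,log=s}
step 12 deliver 0→2: —
step 13 deliver 0→2: —
step 14 crash(3): 3={✗foll,t=1,log=-}
step 15 recover(3): 3={foll,t=1,log=-}
step 16 propose(0,'x'): —
step 17 deliver 0→1: —
step 18 deliver 1→0: —
step 19 deliver 0→2: —
step 20 deliver 2→0: —
step 21 propose(1,'x'): —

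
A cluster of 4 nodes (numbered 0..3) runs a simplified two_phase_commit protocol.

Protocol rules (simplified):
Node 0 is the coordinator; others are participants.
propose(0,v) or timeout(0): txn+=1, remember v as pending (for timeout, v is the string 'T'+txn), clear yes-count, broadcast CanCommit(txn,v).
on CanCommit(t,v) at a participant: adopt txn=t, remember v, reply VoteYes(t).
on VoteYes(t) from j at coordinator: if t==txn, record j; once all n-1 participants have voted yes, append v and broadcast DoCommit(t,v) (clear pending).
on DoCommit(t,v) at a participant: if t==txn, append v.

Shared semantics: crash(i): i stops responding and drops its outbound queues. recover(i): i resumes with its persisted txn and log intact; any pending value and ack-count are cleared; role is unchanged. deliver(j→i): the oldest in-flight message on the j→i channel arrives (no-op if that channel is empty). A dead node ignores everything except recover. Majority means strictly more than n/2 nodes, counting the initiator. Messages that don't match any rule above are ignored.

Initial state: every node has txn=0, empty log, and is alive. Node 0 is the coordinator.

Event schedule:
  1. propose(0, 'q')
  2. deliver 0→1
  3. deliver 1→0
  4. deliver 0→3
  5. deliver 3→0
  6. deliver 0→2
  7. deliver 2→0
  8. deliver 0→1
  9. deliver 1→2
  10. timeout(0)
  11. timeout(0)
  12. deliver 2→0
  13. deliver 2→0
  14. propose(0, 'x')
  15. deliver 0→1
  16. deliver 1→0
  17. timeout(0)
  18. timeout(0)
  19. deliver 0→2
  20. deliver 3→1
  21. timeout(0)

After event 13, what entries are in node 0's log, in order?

[1] propose(0,'q') → N0(coor t1 [-])
[2] deliver 0→1 → N1(part t1 [-])
[3] deliver 1→0 → ∅
[4] deliver 0→3 → N3(part t1 [-])
[5] deliver 3→0 → ∅
[6] deliver 0→2 → N2(part t1 [-])
[7] deliver 2→0 → N0(coor t1 [q])
[8] deliver 0→1 → N1(part t1 [q])
[9] deliver 1→2 → ∅
[10] timeout(0) → N0(coor t2 [q])
[11] timeout(0) → N0(coor t3 [q])
[12] deliver 2→0 → ∅
[13] deliver 2→0 → ∅

q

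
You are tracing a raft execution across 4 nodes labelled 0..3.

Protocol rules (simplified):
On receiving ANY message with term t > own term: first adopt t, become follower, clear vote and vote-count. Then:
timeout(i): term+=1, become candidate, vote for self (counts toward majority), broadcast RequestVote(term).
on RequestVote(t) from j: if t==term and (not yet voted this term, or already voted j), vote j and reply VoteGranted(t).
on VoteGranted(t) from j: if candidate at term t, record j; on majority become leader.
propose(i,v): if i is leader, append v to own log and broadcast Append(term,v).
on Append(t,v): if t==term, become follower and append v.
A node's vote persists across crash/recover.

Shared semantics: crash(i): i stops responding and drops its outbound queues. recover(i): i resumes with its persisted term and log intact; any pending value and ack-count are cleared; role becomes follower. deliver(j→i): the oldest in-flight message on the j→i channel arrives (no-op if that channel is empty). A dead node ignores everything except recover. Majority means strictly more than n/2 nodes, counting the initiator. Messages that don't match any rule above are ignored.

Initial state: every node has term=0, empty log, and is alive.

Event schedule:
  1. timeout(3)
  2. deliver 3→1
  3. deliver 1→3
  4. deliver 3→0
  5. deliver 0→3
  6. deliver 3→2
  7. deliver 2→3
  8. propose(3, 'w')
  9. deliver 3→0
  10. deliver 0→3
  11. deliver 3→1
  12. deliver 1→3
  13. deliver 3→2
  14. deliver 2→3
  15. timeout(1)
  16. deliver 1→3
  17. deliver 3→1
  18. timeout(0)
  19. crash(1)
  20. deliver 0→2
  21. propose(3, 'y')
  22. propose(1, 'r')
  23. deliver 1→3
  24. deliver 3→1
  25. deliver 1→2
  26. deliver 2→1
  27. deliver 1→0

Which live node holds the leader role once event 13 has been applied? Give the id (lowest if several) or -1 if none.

3

step 1 timeout(3): 3={cand,t=1,log=-}
step 2 deliver 3→1: 1={foll,t=1,log=-}
step 3 deliver 1→3: —
step 4 deliver 3→0: 0={foll,t=1,log=-}
step 5 deliver 0→3: 3={lead,t=1,log=-}
step 6 deliver 3→2: 2={foll,t=1,log=-}
step 7 deliver 2→3: —
step 8 propose(3,'w'): 3={lead,t=1,log=w}
step 9 deliver 3→0: 0={foll,t=1,log=w}
step 10 deliver 0→3: —
step 11 deliver 3→1: 1={foll,t=1,log=w}
step 12 deliver 1→3: —
step 13 deliver 3→2: 2={foll,t=1,log=w}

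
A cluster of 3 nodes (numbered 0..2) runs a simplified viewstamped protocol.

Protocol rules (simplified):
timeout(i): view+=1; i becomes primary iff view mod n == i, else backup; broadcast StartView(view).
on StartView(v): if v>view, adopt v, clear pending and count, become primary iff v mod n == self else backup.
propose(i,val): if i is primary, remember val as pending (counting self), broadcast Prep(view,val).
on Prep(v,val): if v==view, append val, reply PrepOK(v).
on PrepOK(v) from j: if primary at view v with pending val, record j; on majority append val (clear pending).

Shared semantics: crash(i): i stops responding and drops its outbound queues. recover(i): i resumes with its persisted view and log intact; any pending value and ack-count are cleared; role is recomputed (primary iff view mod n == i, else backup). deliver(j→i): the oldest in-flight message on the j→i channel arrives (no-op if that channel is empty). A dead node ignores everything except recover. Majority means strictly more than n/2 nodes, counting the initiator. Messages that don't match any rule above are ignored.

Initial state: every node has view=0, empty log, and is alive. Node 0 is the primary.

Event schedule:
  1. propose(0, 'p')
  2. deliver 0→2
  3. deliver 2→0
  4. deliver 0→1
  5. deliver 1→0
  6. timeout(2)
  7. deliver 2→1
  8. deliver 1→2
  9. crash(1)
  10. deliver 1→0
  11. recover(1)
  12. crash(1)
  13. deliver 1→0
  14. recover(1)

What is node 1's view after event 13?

[1] propose(0,'p') → ∅
[2] deliver 0→2 → N2(back v0 [p])
[3] deliver 2→0 → N0(prim v0 [p])
[4] deliver 0→1 → N1(back v0 [p])
[5] deliver 1→0 → ∅
[6] timeout(2) → N2(back v1 [p])
[7] deliver 2→1 → N1(prim v1 [p])
[8] deliver 1→2 → ∅
[9] crash(1) → N1(✗prim v1 [p])
[10] deliver 1→0 → ∅
[11] recover(1) → N1(prim v1 [p])
[12] crash(1) → N1(✗prim v1 [p])
[13] deliver 1→0 → ∅

1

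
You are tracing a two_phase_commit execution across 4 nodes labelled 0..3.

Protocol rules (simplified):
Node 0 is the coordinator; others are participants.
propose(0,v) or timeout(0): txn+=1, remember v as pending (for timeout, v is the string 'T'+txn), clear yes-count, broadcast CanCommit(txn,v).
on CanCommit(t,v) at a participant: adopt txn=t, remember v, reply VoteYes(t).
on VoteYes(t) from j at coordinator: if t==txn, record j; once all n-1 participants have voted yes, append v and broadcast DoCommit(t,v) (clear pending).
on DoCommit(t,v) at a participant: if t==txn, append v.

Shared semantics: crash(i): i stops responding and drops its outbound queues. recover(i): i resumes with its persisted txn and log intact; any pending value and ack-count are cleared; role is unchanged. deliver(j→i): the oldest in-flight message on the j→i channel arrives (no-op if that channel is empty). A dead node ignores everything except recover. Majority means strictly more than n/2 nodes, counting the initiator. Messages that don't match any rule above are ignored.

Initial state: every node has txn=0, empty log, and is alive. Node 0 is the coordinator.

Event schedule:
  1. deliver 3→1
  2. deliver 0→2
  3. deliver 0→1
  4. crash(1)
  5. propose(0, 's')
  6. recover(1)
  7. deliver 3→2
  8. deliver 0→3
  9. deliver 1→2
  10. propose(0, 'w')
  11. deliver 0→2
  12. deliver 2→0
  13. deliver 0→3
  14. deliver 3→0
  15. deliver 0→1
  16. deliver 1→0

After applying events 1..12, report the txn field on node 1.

0

after 1 — deliver 3→1: ·
after 2 — deliver 0→2: ·
after 3 — deliver 0→1: ·
after 4 — crash(1): n1:✗part/t0/[-]
after 5 — propose(0,'s'): n0:coor/t1/[-]
after 6 — recover(1): n1:part/t0/[-]
after 7 — deliver 3→2: ·
after 8 — deliver 0→3: n3:part/t1/[-]
after 9 — deliver 1→2: ·
after 10 — propose(0,'w'): n0:coor/t2/[-]
after 11 — deliver 0→2: n2:part/t1/[-]
after 12 — deliver 2→0: ·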